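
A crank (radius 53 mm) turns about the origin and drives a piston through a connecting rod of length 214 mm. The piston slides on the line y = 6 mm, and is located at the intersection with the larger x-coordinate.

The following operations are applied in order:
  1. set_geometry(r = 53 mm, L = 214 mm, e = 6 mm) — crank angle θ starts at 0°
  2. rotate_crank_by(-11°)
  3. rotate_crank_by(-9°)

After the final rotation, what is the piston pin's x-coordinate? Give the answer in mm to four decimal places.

set_geometry: r = 53 mm, L = 214 mm, e = 6 mm; θ ← 0°
rotate_crank_by(-11°): θ ← 0° -11° = -11°
rotate_crank_by(-9°): θ ← -11° -9° = -20°
crank pin P = (r cos θ, r sin θ) = (49.803709, -18.127068)
h = r sin θ − e = -18.127068 − 6 = -24.127068
x = r cos θ + √(L² − h²) = 49.803709 + √(45796.0 − 582.1154) = 49.803709 + 212.635568 = 262.439277

262.4393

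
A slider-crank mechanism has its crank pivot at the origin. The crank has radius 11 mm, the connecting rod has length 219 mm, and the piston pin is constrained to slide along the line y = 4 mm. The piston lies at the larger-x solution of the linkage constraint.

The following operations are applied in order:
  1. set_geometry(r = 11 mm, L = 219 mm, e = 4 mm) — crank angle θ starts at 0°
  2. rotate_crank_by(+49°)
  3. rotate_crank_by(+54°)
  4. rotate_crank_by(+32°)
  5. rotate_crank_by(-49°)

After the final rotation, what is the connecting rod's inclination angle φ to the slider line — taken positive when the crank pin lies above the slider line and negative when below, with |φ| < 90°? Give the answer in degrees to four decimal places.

1.8247

set_geometry: r = 11 mm, L = 219 mm, e = 4 mm; θ ← 0°
rotate_crank_by(+49°): θ ← 0° +49° = 49°
rotate_crank_by(+54°): θ ← 49° +54° = 103°
rotate_crank_by(+32°): θ ← 103° +32° = 135°
rotate_crank_by(-49°): θ ← 135° -49° = 86°
crank pin P = (r cos θ, r sin θ) = (0.767321, 10.973205)
h = r sin θ − e = 10.973205 − 4 = 6.973205
sin φ = h / L = 6.973205 / 219 = 0.03184112
φ = arcsin(0.03184112) = 1.824670°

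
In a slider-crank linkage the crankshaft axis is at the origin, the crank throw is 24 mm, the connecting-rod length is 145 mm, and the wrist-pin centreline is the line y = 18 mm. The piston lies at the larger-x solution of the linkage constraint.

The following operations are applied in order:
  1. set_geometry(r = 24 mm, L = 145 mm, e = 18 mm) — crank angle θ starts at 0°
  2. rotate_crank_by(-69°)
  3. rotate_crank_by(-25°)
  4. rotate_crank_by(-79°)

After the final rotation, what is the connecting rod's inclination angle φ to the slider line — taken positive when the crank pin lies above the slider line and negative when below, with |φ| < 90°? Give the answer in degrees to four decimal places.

-8.2973

set_geometry: r = 24 mm, L = 145 mm, e = 18 mm; θ ← 0°
rotate_crank_by(-69°): θ ← 0° -69° = -69°
rotate_crank_by(-25°): θ ← -69° -25° = -94°
rotate_crank_by(-79°): θ ← -94° -79° = -173°
crank pin P = (r cos θ, r sin θ) = (-23.821108, -2.924864)
h = r sin θ − e = -2.924864 − 18 = -20.924864
sin φ = h / L = -20.924864 / 145 = -0.14430941
φ = arcsin(-0.14430941) = -8.297291°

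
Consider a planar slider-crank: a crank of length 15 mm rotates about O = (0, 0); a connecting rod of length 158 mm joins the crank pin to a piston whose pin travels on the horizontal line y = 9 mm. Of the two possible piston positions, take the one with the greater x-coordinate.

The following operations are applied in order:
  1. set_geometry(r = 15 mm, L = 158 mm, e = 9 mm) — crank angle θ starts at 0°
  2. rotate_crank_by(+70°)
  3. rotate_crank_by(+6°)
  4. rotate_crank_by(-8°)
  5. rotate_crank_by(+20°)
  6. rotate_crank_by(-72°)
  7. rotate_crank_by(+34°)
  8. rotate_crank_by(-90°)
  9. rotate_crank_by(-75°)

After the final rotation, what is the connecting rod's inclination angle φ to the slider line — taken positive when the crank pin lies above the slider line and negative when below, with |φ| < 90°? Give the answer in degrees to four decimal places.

-8.2217

set_geometry: r = 15 mm, L = 158 mm, e = 9 mm; θ ← 0°
rotate_crank_by(+70°): θ ← 0° +70° = 70°
rotate_crank_by(+6°): θ ← 70° +6° = 76°
rotate_crank_by(-8°): θ ← 76° -8° = 68°
rotate_crank_by(+20°): θ ← 68° +20° = 88°
rotate_crank_by(-72°): θ ← 88° -72° = 16°
rotate_crank_by(+34°): θ ← 16° +34° = 50°
rotate_crank_by(-90°): θ ← 50° -90° = -40°
rotate_crank_by(-75°): θ ← -40° -75° = -115°
crank pin P = (r cos θ, r sin θ) = (-6.339274, -13.594617)
h = r sin θ − e = -13.594617 − 9 = -22.594617
sin φ = h / L = -22.594617 / 158 = -0.14300390
φ = arcsin(-0.14300390) = -8.221707°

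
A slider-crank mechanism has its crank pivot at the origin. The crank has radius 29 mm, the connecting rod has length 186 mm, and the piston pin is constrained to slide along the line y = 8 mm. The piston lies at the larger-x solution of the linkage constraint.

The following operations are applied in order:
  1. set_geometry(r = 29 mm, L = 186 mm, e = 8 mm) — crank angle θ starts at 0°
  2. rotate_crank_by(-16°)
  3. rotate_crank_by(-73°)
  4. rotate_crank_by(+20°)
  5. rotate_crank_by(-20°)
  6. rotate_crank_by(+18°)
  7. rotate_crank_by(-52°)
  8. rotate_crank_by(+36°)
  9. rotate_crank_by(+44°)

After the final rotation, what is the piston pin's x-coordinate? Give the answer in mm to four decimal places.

205.1233

set_geometry: r = 29 mm, L = 186 mm, e = 8 mm; θ ← 0°
rotate_crank_by(-16°): θ ← 0° -16° = -16°
rotate_crank_by(-73°): θ ← -16° -73° = -89°
rotate_crank_by(+20°): θ ← -89° +20° = -69°
rotate_crank_by(-20°): θ ← -69° -20° = -89°
rotate_crank_by(+18°): θ ← -89° +18° = -71°
rotate_crank_by(-52°): θ ← -71° -52° = -123°
rotate_crank_by(+36°): θ ← -123° +36° = -87°
rotate_crank_by(+44°): θ ← -87° +44° = -43°
crank pin P = (r cos θ, r sin θ) = (21.209257, -19.777952)
h = r sin θ − e = -19.777952 − 8 = -27.777952
x = r cos θ + √(L² − h²) = 21.209257 + √(34596.0 − 771.6146) = 21.209257 + 183.914071 = 205.123328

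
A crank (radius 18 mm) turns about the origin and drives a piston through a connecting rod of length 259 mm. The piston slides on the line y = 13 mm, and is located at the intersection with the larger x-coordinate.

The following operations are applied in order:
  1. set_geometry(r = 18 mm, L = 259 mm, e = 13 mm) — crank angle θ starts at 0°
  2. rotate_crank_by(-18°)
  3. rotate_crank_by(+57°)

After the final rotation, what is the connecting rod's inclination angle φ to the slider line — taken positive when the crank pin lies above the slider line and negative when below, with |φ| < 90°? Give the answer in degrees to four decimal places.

set_geometry: r = 18 mm, L = 259 mm, e = 13 mm; θ ← 0°
rotate_crank_by(-18°): θ ← 0° -18° = -18°
rotate_crank_by(+57°): θ ← -18° +57° = 39°
crank pin P = (r cos θ, r sin θ) = (13.988627, 11.327767)
h = r sin θ − e = 11.327767 − 13 = -1.672233
sin φ = h / L = -1.672233 / 259 = -0.00645650
φ = arcsin(-0.00645650) = -0.369933°

-0.3699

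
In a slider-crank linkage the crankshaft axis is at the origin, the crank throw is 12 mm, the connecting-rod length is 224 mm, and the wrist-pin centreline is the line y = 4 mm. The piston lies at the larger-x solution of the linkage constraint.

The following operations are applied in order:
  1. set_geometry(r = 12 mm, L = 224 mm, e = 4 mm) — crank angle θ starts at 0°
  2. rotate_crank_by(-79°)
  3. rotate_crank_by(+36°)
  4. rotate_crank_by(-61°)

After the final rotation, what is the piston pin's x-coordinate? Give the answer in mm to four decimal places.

220.5500

set_geometry: r = 12 mm, L = 224 mm, e = 4 mm; θ ← 0°
rotate_crank_by(-79°): θ ← 0° -79° = -79°
rotate_crank_by(+36°): θ ← -79° +36° = -43°
rotate_crank_by(-61°): θ ← -43° -61° = -104°
crank pin P = (r cos θ, r sin θ) = (-2.903063, -11.643549)
h = r sin θ − e = -11.643549 − 4 = -15.643549
x = r cos θ + √(L² − h²) = -2.903063 + √(50176.0 − 244.7206) = -2.903063 + 223.453081 = 220.550018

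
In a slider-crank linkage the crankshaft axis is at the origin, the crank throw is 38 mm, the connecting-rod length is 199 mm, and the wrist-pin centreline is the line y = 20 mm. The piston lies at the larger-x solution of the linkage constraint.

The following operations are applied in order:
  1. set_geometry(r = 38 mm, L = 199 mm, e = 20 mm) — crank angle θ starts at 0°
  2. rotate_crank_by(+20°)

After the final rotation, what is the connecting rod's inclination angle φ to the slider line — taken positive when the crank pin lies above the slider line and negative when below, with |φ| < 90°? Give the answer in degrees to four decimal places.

-2.0168

set_geometry: r = 38 mm, L = 199 mm, e = 20 mm; θ ← 0°
rotate_crank_by(+20°): θ ← 0° +20° = 20°
crank pin P = (r cos θ, r sin θ) = (35.708320, 12.996765)
h = r sin θ − e = 12.996765 − 20 = -7.003235
sin φ = h / L = -7.003235 / 199 = -0.03519213
φ = arcsin(-0.03519213) = -2.016777°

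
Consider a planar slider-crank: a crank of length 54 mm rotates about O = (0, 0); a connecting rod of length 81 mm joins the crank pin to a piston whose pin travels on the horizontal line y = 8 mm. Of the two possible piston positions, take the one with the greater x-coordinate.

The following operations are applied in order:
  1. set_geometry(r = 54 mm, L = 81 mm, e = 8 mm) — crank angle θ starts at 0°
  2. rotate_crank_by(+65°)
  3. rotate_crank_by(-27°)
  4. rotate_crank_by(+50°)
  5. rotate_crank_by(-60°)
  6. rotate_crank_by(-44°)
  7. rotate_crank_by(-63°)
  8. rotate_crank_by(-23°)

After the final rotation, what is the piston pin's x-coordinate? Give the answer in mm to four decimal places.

set_geometry: r = 54 mm, L = 81 mm, e = 8 mm; θ ← 0°
rotate_crank_by(+65°): θ ← 0° +65° = 65°
rotate_crank_by(-27°): θ ← 65° -27° = 38°
rotate_crank_by(+50°): θ ← 38° +50° = 88°
rotate_crank_by(-60°): θ ← 88° -60° = 28°
rotate_crank_by(-44°): θ ← 28° -44° = -16°
rotate_crank_by(-63°): θ ← -16° -63° = -79°
rotate_crank_by(-23°): θ ← -79° -23° = -102°
crank pin P = (r cos θ, r sin θ) = (-11.227231, -52.819970)
h = r sin θ − e = -52.819970 − 8 = -60.819970
x = r cos θ + √(L² − h²) = -11.227231 + √(6561.0 − 3699.0688) = -11.227231 + 53.497020 = 42.269789

42.2698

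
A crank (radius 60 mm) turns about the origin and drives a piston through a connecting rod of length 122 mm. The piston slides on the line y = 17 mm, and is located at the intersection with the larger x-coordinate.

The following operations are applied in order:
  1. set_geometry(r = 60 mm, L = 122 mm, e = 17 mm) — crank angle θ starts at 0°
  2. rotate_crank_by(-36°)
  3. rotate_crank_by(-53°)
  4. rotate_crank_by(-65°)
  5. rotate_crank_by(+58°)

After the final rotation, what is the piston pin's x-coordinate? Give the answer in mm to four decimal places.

set_geometry: r = 60 mm, L = 122 mm, e = 17 mm; θ ← 0°
rotate_crank_by(-36°): θ ← 0° -36° = -36°
rotate_crank_by(-53°): θ ← -36° -53° = -89°
rotate_crank_by(-65°): θ ← -89° -65° = -154°
rotate_crank_by(+58°): θ ← -154° +58° = -96°
crank pin P = (r cos θ, r sin θ) = (-6.271708, -59.671314)
h = r sin θ − e = -59.671314 − 17 = -76.671314
x = r cos θ + √(L² − h²) = -6.271708 + √(14884.0 − 5878.4903) = -6.271708 + 94.897364 = 88.625656

88.6257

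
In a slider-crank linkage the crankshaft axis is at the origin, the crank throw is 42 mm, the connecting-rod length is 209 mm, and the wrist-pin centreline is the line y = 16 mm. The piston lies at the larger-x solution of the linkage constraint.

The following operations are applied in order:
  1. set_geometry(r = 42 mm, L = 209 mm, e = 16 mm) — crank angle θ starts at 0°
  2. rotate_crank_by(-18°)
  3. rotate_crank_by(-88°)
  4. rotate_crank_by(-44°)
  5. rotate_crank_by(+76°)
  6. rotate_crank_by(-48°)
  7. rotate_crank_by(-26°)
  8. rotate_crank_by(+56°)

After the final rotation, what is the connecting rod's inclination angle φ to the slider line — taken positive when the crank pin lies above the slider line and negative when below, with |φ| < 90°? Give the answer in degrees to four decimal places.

-16.1045

set_geometry: r = 42 mm, L = 209 mm, e = 16 mm; θ ← 0°
rotate_crank_by(-18°): θ ← 0° -18° = -18°
rotate_crank_by(-88°): θ ← -18° -88° = -106°
rotate_crank_by(-44°): θ ← -106° -44° = -150°
rotate_crank_by(+76°): θ ← -150° +76° = -74°
rotate_crank_by(-48°): θ ← -74° -48° = -122°
rotate_crank_by(-26°): θ ← -122° -26° = -148°
rotate_crank_by(+56°): θ ← -148° +56° = -92°
crank pin P = (r cos θ, r sin θ) = (-1.465779, -41.974415)
h = r sin θ − e = -41.974415 − 16 = -57.974415
sin φ = h / L = -57.974415 / 209 = -0.27738954
φ = arcsin(-0.27738954) = -16.104466°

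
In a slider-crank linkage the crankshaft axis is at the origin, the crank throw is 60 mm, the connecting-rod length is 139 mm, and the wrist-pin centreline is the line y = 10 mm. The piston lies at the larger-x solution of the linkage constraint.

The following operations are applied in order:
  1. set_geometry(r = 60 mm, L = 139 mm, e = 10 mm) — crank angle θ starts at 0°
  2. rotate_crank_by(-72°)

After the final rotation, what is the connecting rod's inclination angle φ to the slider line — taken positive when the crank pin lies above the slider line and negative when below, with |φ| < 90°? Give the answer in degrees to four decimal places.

set_geometry: r = 60 mm, L = 139 mm, e = 10 mm; θ ← 0°
rotate_crank_by(-72°): θ ← 0° -72° = -72°
crank pin P = (r cos θ, r sin θ) = (18.541020, -57.063391)
h = r sin θ − e = -57.063391 − 10 = -67.063391
sin φ = h / L = -67.063391 / 139 = -0.48247044
φ = arcsin(-0.48247044) = -28.846875°

-28.8469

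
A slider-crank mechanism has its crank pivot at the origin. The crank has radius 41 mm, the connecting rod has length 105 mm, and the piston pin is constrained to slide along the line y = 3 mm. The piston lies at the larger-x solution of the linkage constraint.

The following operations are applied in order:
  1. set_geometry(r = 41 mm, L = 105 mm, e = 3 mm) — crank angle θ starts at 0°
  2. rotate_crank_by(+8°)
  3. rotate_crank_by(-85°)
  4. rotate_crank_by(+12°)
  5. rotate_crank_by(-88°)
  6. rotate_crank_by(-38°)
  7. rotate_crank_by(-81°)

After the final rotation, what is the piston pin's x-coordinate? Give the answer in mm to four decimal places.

set_geometry: r = 41 mm, L = 105 mm, e = 3 mm; θ ← 0°
rotate_crank_by(+8°): θ ← 0° +8° = 8°
rotate_crank_by(-85°): θ ← 8° -85° = -77°
rotate_crank_by(+12°): θ ← -77° +12° = -65°
rotate_crank_by(-88°): θ ← -65° -88° = -153°
rotate_crank_by(-38°): θ ← -153° -38° = -191°
rotate_crank_by(-81°): θ ← -191° -81° = -272°
crank pin P = (r cos θ, r sin θ) = (1.430879, 40.975024)
h = r sin θ − e = 40.975024 − 3 = 37.975024
x = r cos θ + √(L² − h²) = 1.430879 + √(11025.0 − 1442.1024) = 1.430879 + 97.892275 = 99.323155

99.3232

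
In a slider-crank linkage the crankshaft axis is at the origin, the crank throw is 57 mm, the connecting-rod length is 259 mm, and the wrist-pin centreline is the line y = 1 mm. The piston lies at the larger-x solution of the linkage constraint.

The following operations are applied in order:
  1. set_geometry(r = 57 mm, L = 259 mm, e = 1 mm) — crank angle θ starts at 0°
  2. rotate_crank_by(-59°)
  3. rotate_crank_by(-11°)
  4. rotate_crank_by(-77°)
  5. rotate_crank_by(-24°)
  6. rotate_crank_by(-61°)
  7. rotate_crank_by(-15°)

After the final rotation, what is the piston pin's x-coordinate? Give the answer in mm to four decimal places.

231.5628

set_geometry: r = 57 mm, L = 259 mm, e = 1 mm; θ ← 0°
rotate_crank_by(-59°): θ ← 0° -59° = -59°
rotate_crank_by(-11°): θ ← -59° -11° = -70°
rotate_crank_by(-77°): θ ← -70° -77° = -147°
rotate_crank_by(-24°): θ ← -147° -24° = -171°
rotate_crank_by(-61°): θ ← -171° -61° = -232°
rotate_crank_by(-15°): θ ← -232° -15° = -247°
crank pin P = (r cos θ, r sin θ) = (-22.271674, 52.468777)
h = r sin θ − e = 52.468777 − 1 = 51.468777
x = r cos θ + √(L² − h²) = -22.271674 + √(67081.0 − 2649.0350) = -22.271674 + 253.834523 = 231.562849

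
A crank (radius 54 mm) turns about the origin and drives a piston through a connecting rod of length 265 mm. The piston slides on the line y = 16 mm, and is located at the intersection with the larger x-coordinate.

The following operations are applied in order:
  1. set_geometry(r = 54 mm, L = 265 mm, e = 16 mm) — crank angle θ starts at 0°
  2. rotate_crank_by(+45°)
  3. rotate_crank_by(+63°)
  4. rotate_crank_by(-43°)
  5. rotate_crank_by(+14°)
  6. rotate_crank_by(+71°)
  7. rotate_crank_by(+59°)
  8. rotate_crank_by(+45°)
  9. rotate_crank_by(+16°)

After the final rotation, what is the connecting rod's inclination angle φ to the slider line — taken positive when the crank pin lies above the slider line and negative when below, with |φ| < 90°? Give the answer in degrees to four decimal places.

-15.3165

set_geometry: r = 54 mm, L = 265 mm, e = 16 mm; θ ← 0°
rotate_crank_by(+45°): θ ← 0° +45° = 45°
rotate_crank_by(+63°): θ ← 45° +63° = 108°
rotate_crank_by(-43°): θ ← 108° -43° = 65°
rotate_crank_by(+14°): θ ← 65° +14° = 79°
rotate_crank_by(+71°): θ ← 79° +71° = 150°
rotate_crank_by(+59°): θ ← 150° +59° = 209°
rotate_crank_by(+45°): θ ← 209° +45° = 254°
rotate_crank_by(+16°): θ ← 254° +16° = 270°
crank pin P = (r cos θ, r sin θ) = (-0.000000, -54.000000)
h = r sin θ − e = -54.000000 − 16 = -70.000000
sin φ = h / L = -70.000000 / 265 = -0.26415094
φ = arcsin(-0.26415094) = -15.316508°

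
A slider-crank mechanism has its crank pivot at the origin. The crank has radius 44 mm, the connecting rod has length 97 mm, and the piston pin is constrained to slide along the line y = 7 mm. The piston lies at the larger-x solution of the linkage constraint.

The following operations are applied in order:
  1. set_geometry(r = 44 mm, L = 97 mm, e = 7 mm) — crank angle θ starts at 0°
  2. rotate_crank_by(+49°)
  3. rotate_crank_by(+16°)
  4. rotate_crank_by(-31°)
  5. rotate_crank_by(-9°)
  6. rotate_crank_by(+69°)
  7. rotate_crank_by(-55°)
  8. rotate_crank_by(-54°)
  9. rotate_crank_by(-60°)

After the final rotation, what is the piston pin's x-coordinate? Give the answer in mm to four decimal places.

set_geometry: r = 44 mm, L = 97 mm, e = 7 mm; θ ← 0°
rotate_crank_by(+49°): θ ← 0° +49° = 49°
rotate_crank_by(+16°): θ ← 49° +16° = 65°
rotate_crank_by(-31°): θ ← 65° -31° = 34°
rotate_crank_by(-9°): θ ← 34° -9° = 25°
rotate_crank_by(+69°): θ ← 25° +69° = 94°
rotate_crank_by(-55°): θ ← 94° -55° = 39°
rotate_crank_by(-54°): θ ← 39° -54° = -15°
rotate_crank_by(-60°): θ ← -15° -60° = -75°
crank pin P = (r cos θ, r sin θ) = (11.388038, -42.500736)
h = r sin θ − e = -42.500736 − 7 = -49.500736
x = r cos θ + √(L² − h²) = 11.388038 + √(9409.0 − 2450.3229) = 11.388038 + 83.418686 = 94.806724

94.8067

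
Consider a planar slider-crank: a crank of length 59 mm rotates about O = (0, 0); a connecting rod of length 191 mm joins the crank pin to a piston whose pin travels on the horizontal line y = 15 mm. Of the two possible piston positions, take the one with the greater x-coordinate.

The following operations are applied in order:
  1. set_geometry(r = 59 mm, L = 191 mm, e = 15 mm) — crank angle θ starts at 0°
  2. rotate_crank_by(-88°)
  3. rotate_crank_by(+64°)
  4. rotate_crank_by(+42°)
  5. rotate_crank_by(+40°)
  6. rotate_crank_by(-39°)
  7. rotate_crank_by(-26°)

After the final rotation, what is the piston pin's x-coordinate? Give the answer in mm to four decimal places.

248.2668

set_geometry: r = 59 mm, L = 191 mm, e = 15 mm; θ ← 0°
rotate_crank_by(-88°): θ ← 0° -88° = -88°
rotate_crank_by(+64°): θ ← -88° +64° = -24°
rotate_crank_by(+42°): θ ← -24° +42° = 18°
rotate_crank_by(+40°): θ ← 18° +40° = 58°
rotate_crank_by(-39°): θ ← 58° -39° = 19°
rotate_crank_by(-26°): θ ← 19° -26° = -7°
crank pin P = (r cos θ, r sin θ) = (58.560223, -7.190291)
h = r sin θ − e = -7.190291 − 15 = -22.190291
x = r cos θ + √(L² − h²) = 58.560223 + √(36481.0 − 492.4090) = 58.560223 + 189.706592 = 248.266815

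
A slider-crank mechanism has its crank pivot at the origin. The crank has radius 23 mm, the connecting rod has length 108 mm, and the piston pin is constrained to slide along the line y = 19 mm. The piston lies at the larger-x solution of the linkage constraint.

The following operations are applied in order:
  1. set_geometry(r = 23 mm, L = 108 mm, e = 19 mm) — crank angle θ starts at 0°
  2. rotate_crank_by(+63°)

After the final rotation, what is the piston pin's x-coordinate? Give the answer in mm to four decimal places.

set_geometry: r = 23 mm, L = 108 mm, e = 19 mm; θ ← 0°
rotate_crank_by(+63°): θ ← 0° +63° = 63°
crank pin P = (r cos θ, r sin θ) = (10.441781, 20.493150)
h = r sin θ − e = 20.493150 − 19 = 1.493150
x = r cos θ + √(L² − h²) = 10.441781 + √(11664.0 − 2.2295) = 10.441781 + 107.989678 = 118.431459

118.4315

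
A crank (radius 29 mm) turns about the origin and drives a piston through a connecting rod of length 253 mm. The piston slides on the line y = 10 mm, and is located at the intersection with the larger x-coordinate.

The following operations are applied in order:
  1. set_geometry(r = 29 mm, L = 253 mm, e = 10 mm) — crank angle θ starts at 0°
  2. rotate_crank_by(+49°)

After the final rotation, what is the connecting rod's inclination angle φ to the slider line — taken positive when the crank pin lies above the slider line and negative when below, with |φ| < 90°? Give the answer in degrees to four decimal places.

2.6929

set_geometry: r = 29 mm, L = 253 mm, e = 10 mm; θ ← 0°
rotate_crank_by(+49°): θ ← 0° +49° = 49°
crank pin P = (r cos θ, r sin θ) = (19.025712, 21.886578)
h = r sin θ − e = 21.886578 − 10 = 11.886578
sin φ = h / L = 11.886578 / 253 = 0.04698252
φ = arcsin(0.04698252) = 2.692891°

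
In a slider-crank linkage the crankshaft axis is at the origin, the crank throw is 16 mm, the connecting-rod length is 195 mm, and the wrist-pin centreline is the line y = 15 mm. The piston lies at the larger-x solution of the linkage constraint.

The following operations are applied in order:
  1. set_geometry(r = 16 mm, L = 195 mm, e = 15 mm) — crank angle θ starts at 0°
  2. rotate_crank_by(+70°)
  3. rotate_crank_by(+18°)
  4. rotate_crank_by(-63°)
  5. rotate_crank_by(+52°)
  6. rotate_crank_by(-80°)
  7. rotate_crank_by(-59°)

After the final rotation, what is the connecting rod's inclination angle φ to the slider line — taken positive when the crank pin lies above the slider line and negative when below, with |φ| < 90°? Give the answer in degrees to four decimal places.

-8.5904

set_geometry: r = 16 mm, L = 195 mm, e = 15 mm; θ ← 0°
rotate_crank_by(+70°): θ ← 0° +70° = 70°
rotate_crank_by(+18°): θ ← 70° +18° = 88°
rotate_crank_by(-63°): θ ← 88° -63° = 25°
rotate_crank_by(+52°): θ ← 25° +52° = 77°
rotate_crank_by(-80°): θ ← 77° -80° = -3°
rotate_crank_by(-59°): θ ← -3° -59° = -62°
crank pin P = (r cos θ, r sin θ) = (7.511545, -14.127161)
h = r sin θ − e = -14.127161 − 15 = -29.127161
sin φ = h / L = -29.127161 / 195 = -0.14937006
φ = arcsin(-0.14937006) = -8.590422°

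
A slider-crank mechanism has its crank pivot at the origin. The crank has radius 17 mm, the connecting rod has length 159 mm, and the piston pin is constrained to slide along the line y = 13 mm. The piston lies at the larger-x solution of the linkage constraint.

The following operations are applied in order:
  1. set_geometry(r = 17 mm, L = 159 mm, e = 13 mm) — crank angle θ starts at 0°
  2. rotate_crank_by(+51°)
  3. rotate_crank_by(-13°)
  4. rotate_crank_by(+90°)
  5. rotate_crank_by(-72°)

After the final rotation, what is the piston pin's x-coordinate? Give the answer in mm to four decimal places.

set_geometry: r = 17 mm, L = 159 mm, e = 13 mm; θ ← 0°
rotate_crank_by(+51°): θ ← 0° +51° = 51°
rotate_crank_by(-13°): θ ← 51° -13° = 38°
rotate_crank_by(+90°): θ ← 38° +90° = 128°
rotate_crank_by(-72°): θ ← 128° -72° = 56°
crank pin P = (r cos θ, r sin θ) = (9.506279, 14.093639)
h = r sin θ − e = 14.093639 − 13 = 1.093639
x = r cos θ + √(L² − h²) = 9.506279 + √(25281.0 − 1.1960) = 9.506279 + 158.996239 = 168.502518

168.5025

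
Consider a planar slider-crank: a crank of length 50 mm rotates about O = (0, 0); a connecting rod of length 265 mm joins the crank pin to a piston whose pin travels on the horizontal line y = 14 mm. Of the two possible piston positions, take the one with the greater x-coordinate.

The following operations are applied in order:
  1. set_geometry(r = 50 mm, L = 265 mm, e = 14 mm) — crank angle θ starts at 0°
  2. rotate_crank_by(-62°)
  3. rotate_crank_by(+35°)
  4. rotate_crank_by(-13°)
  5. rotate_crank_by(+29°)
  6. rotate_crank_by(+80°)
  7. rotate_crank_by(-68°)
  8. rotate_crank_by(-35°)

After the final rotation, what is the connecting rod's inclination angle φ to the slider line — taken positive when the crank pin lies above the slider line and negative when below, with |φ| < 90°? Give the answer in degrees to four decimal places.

-9.1105

set_geometry: r = 50 mm, L = 265 mm, e = 14 mm; θ ← 0°
rotate_crank_by(-62°): θ ← 0° -62° = -62°
rotate_crank_by(+35°): θ ← -62° +35° = -27°
rotate_crank_by(-13°): θ ← -27° -13° = -40°
rotate_crank_by(+29°): θ ← -40° +29° = -11°
rotate_crank_by(+80°): θ ← -11° +80° = 69°
rotate_crank_by(-68°): θ ← 69° -68° = 1°
rotate_crank_by(-35°): θ ← 1° -35° = -34°
crank pin P = (r cos θ, r sin θ) = (41.451879, -27.959645)
h = r sin θ − e = -27.959645 − 14 = -41.959645
sin φ = h / L = -41.959645 / 265 = -0.15833828
φ = arcsin(-0.15833828) = -9.110457°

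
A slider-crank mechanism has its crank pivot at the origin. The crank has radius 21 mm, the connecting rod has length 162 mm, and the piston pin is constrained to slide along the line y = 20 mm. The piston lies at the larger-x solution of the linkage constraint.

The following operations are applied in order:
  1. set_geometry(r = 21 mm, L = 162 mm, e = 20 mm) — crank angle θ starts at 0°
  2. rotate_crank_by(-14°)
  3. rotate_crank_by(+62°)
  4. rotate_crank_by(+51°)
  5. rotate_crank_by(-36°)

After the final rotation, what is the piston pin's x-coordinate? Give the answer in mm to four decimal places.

171.5287

set_geometry: r = 21 mm, L = 162 mm, e = 20 mm; θ ← 0°
rotate_crank_by(-14°): θ ← 0° -14° = -14°
rotate_crank_by(+62°): θ ← -14° +62° = 48°
rotate_crank_by(+51°): θ ← 48° +51° = 99°
rotate_crank_by(-36°): θ ← 99° -36° = 63°
crank pin P = (r cos θ, r sin θ) = (9.533800, 18.711137)
h = r sin θ − e = 18.711137 − 20 = -1.288863
x = r cos θ + √(L² − h²) = 9.533800 + √(26244.0 − 1.6612) = 9.533800 + 161.994873 = 171.528673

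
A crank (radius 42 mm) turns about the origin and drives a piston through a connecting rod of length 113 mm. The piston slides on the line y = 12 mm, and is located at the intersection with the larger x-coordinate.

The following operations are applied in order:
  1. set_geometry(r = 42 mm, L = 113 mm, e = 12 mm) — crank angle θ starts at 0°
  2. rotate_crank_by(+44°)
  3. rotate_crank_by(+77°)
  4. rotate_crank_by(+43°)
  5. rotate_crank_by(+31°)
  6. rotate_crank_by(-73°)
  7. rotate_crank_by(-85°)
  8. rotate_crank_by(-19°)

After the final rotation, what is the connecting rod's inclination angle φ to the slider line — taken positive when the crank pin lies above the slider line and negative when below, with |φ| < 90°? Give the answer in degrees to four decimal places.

set_geometry: r = 42 mm, L = 113 mm, e = 12 mm; θ ← 0°
rotate_crank_by(+44°): θ ← 0° +44° = 44°
rotate_crank_by(+77°): θ ← 44° +77° = 121°
rotate_crank_by(+43°): θ ← 121° +43° = 164°
rotate_crank_by(+31°): θ ← 164° +31° = 195°
rotate_crank_by(-73°): θ ← 195° -73° = 122°
rotate_crank_by(-85°): θ ← 122° -85° = 37°
rotate_crank_by(-19°): θ ← 37° -19° = 18°
crank pin P = (r cos θ, r sin θ) = (39.944374, 12.978714)
h = r sin θ − e = 12.978714 − 12 = 0.978714
sin φ = h / L = 0.978714 / 113 = 0.00866118
φ = arcsin(0.00866118) = 0.496255°

0.4963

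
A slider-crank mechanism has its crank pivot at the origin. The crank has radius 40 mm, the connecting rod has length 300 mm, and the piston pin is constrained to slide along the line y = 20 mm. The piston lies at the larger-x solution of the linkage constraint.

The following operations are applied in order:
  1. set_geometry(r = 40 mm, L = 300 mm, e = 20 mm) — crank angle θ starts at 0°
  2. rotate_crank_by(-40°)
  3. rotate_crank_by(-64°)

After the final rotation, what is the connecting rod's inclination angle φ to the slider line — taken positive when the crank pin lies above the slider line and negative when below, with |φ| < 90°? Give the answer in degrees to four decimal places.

set_geometry: r = 40 mm, L = 300 mm, e = 20 mm; θ ← 0°
rotate_crank_by(-40°): θ ← 0° -40° = -40°
rotate_crank_by(-64°): θ ← -40° -64° = -104°
crank pin P = (r cos θ, r sin θ) = (-9.676876, -38.811829)
h = r sin θ − e = -38.811829 − 20 = -58.811829
sin φ = h / L = -58.811829 / 300 = -0.19603943
φ = arcsin(-0.19603943) = -11.305451°

-11.3055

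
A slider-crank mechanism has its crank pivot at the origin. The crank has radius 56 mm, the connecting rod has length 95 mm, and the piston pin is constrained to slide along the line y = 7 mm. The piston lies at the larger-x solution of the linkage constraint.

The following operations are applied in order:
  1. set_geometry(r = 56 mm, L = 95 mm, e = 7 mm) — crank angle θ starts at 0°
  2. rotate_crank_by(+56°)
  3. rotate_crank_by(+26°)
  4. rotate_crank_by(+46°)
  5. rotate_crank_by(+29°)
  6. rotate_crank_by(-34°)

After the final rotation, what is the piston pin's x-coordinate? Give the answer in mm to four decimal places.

55.6846

set_geometry: r = 56 mm, L = 95 mm, e = 7 mm; θ ← 0°
rotate_crank_by(+56°): θ ← 0° +56° = 56°
rotate_crank_by(+26°): θ ← 56° +26° = 82°
rotate_crank_by(+46°): θ ← 82° +46° = 128°
rotate_crank_by(+29°): θ ← 128° +29° = 157°
rotate_crank_by(-34°): θ ← 157° -34° = 123°
crank pin P = (r cos θ, r sin θ) = (-30.499786, 46.965552)
h = r sin θ − e = 46.965552 − 7 = 39.965552
x = r cos θ + √(L² − h²) = -30.499786 + √(9025.0 − 1597.2453) = -30.499786 + 86.184422 = 55.684636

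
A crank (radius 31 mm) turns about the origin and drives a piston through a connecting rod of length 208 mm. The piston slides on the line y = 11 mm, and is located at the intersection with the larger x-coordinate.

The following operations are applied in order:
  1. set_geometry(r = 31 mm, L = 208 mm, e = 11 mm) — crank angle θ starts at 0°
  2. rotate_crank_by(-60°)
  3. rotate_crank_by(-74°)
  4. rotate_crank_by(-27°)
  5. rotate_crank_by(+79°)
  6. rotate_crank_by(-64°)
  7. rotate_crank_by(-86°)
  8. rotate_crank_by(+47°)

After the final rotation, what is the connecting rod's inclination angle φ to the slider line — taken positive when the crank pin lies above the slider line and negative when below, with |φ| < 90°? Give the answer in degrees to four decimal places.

-2.2864

set_geometry: r = 31 mm, L = 208 mm, e = 11 mm; θ ← 0°
rotate_crank_by(-60°): θ ← 0° -60° = -60°
rotate_crank_by(-74°): θ ← -60° -74° = -134°
rotate_crank_by(-27°): θ ← -134° -27° = -161°
rotate_crank_by(+79°): θ ← -161° +79° = -82°
rotate_crank_by(-64°): θ ← -82° -64° = -146°
rotate_crank_by(-86°): θ ← -146° -86° = -232°
rotate_crank_by(+47°): θ ← -232° +47° = -185°
crank pin P = (r cos θ, r sin θ) = (-30.882036, 2.701828)
h = r sin θ − e = 2.701828 − 11 = -8.298172
sin φ = h / L = -8.298172 / 208 = -0.03989506
φ = arcsin(-0.03989506) = -2.286425°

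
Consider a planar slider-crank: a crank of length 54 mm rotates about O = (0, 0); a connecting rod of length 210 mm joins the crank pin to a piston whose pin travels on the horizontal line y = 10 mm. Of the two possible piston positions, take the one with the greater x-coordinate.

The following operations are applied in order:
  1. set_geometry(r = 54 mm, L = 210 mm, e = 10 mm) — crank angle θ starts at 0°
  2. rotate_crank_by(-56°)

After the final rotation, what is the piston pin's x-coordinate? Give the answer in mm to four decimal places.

set_geometry: r = 54 mm, L = 210 mm, e = 10 mm; θ ← 0°
rotate_crank_by(-56°): θ ← 0° -56° = -56°
crank pin P = (r cos θ, r sin θ) = (30.196417, -44.768029)
h = r sin θ − e = -44.768029 − 10 = -54.768029
x = r cos θ + √(L² − h²) = 30.196417 + √(44100.0 − 2999.5370) = 30.196417 + 202.732491 = 232.928908

232.9289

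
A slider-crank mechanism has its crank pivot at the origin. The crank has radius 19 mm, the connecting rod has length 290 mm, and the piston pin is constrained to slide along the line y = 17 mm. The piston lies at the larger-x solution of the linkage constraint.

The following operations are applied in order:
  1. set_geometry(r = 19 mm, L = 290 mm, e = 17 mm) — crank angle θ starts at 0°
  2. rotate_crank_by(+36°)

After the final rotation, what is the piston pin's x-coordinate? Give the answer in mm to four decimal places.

set_geometry: r = 19 mm, L = 290 mm, e = 17 mm; θ ← 0°
rotate_crank_by(+36°): θ ← 0° +36° = 36°
crank pin P = (r cos θ, r sin θ) = (15.371323, 11.167920)
h = r sin θ − e = 11.167920 − 17 = -5.832080
x = r cos θ + √(L² − h²) = 15.371323 + √(84100.0 − 34.0132) = 15.371323 + 289.941351 = 305.312674

305.3127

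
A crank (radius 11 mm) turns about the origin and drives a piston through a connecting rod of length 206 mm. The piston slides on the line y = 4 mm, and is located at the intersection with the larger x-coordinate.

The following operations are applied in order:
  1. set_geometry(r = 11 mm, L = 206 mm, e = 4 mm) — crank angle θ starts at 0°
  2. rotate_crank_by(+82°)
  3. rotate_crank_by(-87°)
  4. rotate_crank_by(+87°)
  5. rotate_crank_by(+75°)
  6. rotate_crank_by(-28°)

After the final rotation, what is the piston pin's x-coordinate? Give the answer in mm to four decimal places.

199.0273

set_geometry: r = 11 mm, L = 206 mm, e = 4 mm; θ ← 0°
rotate_crank_by(+82°): θ ← 0° +82° = 82°
rotate_crank_by(-87°): θ ← 82° -87° = -5°
rotate_crank_by(+87°): θ ← -5° +87° = 82°
rotate_crank_by(+75°): θ ← 82° +75° = 157°
rotate_crank_by(-28°): θ ← 157° -28° = 129°
crank pin P = (r cos θ, r sin θ) = (-6.922524, 8.548606)
h = r sin θ − e = 8.548606 − 4 = 4.548606
x = r cos θ + √(L² − h²) = -6.922524 + √(42436.0 − 20.6898) = -6.922524 + 205.949776 = 199.027252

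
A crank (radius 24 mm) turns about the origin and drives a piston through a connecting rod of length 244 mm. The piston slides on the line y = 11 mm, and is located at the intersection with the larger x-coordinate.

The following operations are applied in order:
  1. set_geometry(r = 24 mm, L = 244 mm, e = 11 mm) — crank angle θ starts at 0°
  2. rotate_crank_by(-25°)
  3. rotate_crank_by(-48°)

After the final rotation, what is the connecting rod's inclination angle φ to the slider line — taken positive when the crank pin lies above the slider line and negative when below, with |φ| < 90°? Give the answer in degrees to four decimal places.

-7.9984

set_geometry: r = 24 mm, L = 244 mm, e = 11 mm; θ ← 0°
rotate_crank_by(-25°): θ ← 0° -25° = -25°
rotate_crank_by(-48°): θ ← -25° -48° = -73°
crank pin P = (r cos θ, r sin θ) = (7.016921, -22.951314)
h = r sin θ − e = -22.951314 − 11 = -33.951314
sin φ = h / L = -33.951314 / 244 = -0.13914473
φ = arcsin(-0.13914473) = -7.998358°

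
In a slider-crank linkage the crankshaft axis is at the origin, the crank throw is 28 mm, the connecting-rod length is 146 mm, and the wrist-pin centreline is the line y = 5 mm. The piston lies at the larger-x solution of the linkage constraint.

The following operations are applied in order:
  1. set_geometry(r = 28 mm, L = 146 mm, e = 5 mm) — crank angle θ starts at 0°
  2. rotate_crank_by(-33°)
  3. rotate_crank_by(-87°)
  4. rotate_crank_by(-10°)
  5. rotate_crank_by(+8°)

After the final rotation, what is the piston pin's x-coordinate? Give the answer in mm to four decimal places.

set_geometry: r = 28 mm, L = 146 mm, e = 5 mm; θ ← 0°
rotate_crank_by(-33°): θ ← 0° -33° = -33°
rotate_crank_by(-87°): θ ← -33° -87° = -120°
rotate_crank_by(-10°): θ ← -120° -10° = -130°
rotate_crank_by(+8°): θ ← -130° +8° = -122°
crank pin P = (r cos θ, r sin θ) = (-14.837739, -23.745347)
h = r sin θ − e = -23.745347 − 5 = -28.745347
x = r cos θ + √(L² − h²) = -14.837739 + √(21316.0 − 826.2950) = -14.837739 + 143.142255 = 128.304515

128.3045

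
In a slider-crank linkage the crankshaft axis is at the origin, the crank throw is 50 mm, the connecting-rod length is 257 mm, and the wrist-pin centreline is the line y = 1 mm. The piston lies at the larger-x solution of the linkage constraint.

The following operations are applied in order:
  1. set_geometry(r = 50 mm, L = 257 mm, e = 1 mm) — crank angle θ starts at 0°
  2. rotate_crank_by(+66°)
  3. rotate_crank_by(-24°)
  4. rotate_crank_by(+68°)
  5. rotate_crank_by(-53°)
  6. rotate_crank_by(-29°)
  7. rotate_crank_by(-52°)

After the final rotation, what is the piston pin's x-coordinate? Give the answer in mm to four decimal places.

301.7900

set_geometry: r = 50 mm, L = 257 mm, e = 1 mm; θ ← 0°
rotate_crank_by(+66°): θ ← 0° +66° = 66°
rotate_crank_by(-24°): θ ← 66° -24° = 42°
rotate_crank_by(+68°): θ ← 42° +68° = 110°
rotate_crank_by(-53°): θ ← 110° -53° = 57°
rotate_crank_by(-29°): θ ← 57° -29° = 28°
rotate_crank_by(-52°): θ ← 28° -52° = -24°
crank pin P = (r cos θ, r sin θ) = (45.677273, -20.336832)
h = r sin θ − e = -20.336832 − 1 = -21.336832
x = r cos θ + √(L² − h²) = 45.677273 + √(66049.0 − 455.2604) = 45.677273 + 256.112748 = 301.790021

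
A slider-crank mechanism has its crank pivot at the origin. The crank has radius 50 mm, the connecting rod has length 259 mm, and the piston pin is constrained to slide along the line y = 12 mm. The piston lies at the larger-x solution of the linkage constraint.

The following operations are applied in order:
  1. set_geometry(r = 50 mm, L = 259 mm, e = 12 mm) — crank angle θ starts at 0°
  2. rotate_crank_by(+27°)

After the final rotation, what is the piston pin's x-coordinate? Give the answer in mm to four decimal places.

set_geometry: r = 50 mm, L = 259 mm, e = 12 mm; θ ← 0°
rotate_crank_by(+27°): θ ← 0° +27° = 27°
crank pin P = (r cos θ, r sin θ) = (44.550326, 22.699525)
h = r sin θ − e = 22.699525 − 12 = 10.699525
x = r cos θ + √(L² − h²) = 44.550326 + √(67081.0 − 114.4798) = 44.550326 + 258.778902 = 303.329228

303.3292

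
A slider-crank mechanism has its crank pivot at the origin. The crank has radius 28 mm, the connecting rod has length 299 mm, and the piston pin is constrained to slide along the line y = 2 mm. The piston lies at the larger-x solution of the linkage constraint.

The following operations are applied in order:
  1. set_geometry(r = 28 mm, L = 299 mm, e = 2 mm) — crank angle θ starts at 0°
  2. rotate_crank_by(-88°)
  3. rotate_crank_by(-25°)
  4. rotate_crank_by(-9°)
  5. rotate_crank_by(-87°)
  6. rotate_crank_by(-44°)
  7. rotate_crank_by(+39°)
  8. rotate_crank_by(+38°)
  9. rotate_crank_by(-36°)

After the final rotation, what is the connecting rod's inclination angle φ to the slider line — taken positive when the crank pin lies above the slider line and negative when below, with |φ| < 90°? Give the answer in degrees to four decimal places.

set_geometry: r = 28 mm, L = 299 mm, e = 2 mm; θ ← 0°
rotate_crank_by(-88°): θ ← 0° -88° = -88°
rotate_crank_by(-25°): θ ← -88° -25° = -113°
rotate_crank_by(-9°): θ ← -113° -9° = -122°
rotate_crank_by(-87°): θ ← -122° -87° = -209°
rotate_crank_by(-44°): θ ← -209° -44° = -253°
rotate_crank_by(+39°): θ ← -253° +39° = -214°
rotate_crank_by(+38°): θ ← -214° +38° = -176°
rotate_crank_by(-36°): θ ← -176° -36° = -212°
crank pin P = (r cos θ, r sin θ) = (-23.745347, 14.837739)
h = r sin θ − e = 14.837739 − 2 = 12.837739
sin φ = h / L = 12.837739 / 299 = 0.04293558
φ = arcsin(0.04293558) = 2.460784°

2.4608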